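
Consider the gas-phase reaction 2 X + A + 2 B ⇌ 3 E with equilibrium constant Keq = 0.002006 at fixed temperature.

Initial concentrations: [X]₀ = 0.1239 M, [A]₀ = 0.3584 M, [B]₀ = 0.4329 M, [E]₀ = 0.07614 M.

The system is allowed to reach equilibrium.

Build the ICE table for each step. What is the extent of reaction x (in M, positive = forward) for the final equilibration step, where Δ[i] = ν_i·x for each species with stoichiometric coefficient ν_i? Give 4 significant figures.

Q₀ = 0.4281 vs Keq = 0.002006 ⇒ Q>K, reverse
Step 1:
                  X         A         B         E
  init       0.1239    0.3584    0.4329   0.07614
  Δ         0.03972   0.01986   0.03972  -0.05958
  eq         0.1636    0.3783    0.4726   0.01656
  solve Keq expr → x = -0.01986; check Q = 0.002006

x = -0.01986 M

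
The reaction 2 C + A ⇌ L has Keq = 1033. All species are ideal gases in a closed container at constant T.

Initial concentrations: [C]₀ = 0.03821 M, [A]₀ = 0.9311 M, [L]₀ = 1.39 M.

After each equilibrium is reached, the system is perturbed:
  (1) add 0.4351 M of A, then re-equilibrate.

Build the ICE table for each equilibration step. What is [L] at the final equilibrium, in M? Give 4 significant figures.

Q₀ = 1023 vs Keq = 1033 ⇒ Q<K, forward
Step 1:
                   C          A          L
  init       0.03821     0.9311       1.39
  Δ       -1.9138e-04 -9.5690e-05 9.5690e-05
  eq         0.03802      0.931       1.39
  solve Keq expr → x = 9.5690e-05; check Q = 1033
Then add 0.4351 M of A.
Step 2:
                   C          A          L
  init       0.03802      1.366       1.39
  Δ        -0.006558  -0.003279   0.003279
  eq         0.03146      1.363      1.393
  solve Keq expr → x = 0.003279; check Q = 1033

[L]_eq = 1.393 M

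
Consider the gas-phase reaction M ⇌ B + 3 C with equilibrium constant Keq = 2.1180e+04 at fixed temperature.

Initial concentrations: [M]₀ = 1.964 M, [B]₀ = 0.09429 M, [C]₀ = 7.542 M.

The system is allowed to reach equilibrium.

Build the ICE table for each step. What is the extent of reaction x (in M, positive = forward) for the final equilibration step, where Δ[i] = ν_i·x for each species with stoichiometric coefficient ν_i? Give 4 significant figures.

x = 1.776 M

Q₀ = 20.6 vs Keq = 2.1180e+04 ⇒ Q<K, forward
Step 1:
                    M           B           C
  init          1.964     0.09429       7.542
  Δ            -1.776       1.776       5.327
  eq           0.1882        1.87       12.87
  solve Keq expr → x = 1.776; check Q = 2.1180e+04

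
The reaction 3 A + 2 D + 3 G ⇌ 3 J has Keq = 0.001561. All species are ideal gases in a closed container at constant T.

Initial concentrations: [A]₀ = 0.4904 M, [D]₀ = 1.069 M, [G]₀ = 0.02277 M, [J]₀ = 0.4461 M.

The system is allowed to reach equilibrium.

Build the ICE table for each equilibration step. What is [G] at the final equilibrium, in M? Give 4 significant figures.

Q₀ = 5.5796e+04 vs Keq = 0.001561 ⇒ Q>K, reverse
Step 1:
                    A           D           G           J
  Initial      0.4904       1.069     0.02277      0.4461
  Change       0.3943      0.2629      0.3943     -0.3943
  Equil        0.8847       1.332      0.4171     0.05181
  solve Keq expr → x = -0.1314; check Q = 0.001561

[G]_eq = 0.4171 M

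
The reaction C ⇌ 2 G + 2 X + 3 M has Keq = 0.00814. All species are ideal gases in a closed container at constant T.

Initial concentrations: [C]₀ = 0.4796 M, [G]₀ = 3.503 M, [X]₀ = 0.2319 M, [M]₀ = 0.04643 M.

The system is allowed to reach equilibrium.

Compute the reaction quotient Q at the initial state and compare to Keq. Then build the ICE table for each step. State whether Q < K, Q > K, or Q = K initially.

Q₀ = 1.3772e-04; Q < K (proceeds forward)

Q₀ = 1.3772e-04 vs Keq = 0.00814 ⇒ Q<K, forward
Step 1:
                    C           G           X           M
  init         0.4796       3.503      0.2319     0.04643
  Δ          -0.03357     0.06714     0.06714      0.1007
  eq            0.446        3.57       0.299      0.1471
  solve Keq expr → x = 0.03357; check Q = 0.00814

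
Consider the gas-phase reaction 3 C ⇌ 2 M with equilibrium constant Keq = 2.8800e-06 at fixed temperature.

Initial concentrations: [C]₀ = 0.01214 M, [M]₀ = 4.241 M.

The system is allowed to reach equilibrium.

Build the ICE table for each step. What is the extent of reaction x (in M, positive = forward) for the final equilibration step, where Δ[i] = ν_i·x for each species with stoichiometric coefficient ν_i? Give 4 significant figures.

Q₀ = 1.0053e+07 vs Keq = 2.8800e-06 ⇒ Q>K, reverse
Step 1:
                  C         M
  init      0.01214     4.241
  Δ           6.321    -4.214
  eq          6.333   0.02705
  solve Keq expr → x = -2.107; check Q = 2.8800e-06

x = -2.107 M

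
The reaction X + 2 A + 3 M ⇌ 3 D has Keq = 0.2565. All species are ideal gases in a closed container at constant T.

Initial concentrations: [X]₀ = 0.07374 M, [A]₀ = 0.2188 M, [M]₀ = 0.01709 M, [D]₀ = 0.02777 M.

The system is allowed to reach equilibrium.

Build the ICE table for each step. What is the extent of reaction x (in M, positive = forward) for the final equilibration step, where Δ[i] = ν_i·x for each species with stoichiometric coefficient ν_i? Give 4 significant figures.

x = -0.007838 M

Q₀ = 1215 vs Keq = 0.2565 ⇒ Q>K, reverse
Step 1:
                  X         A         M         D
  init      0.07374    0.2188   0.01709   0.02777
  Δ        0.007838   0.01568   0.02352  -0.02352
  eq        0.08158    0.2345   0.04061  0.004255
  solve Keq expr → x = -0.007838; check Q = 0.2565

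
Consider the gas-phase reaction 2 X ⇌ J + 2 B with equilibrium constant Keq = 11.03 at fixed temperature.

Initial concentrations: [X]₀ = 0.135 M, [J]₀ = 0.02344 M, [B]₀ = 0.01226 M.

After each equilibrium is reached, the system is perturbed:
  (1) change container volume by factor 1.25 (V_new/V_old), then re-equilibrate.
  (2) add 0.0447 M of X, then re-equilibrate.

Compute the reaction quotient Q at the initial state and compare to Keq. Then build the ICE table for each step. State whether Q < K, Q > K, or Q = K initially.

Q₀ = 1.9332e-04; Q < K (proceeds forward)

Q₀ = 1.9332e-04 vs Keq = 11.03 ⇒ Q<K, forward
Step 1:
                    X           J           B
  init          0.135     0.02344     0.01226
  Δ           -0.1231     0.06156      0.1231
  eq          0.01188       0.085      0.1354
  solve Keq expr → x = 0.06156; check Q = 11.03
Then change container volume by factor 1.25 (V_new/V_old).
Step 2:
                    X           J           B
  init       0.009507       0.068      0.1083
  Δ       -9.0424e-04  4.5212e-04  9.0424e-04
  eq         0.008603     0.06845      0.1092
  solve Keq expr → x = 4.5212e-04; check Q = 11.03
Then add 0.0447 M of X.
Step 3:
                    X           J           B
  init         0.0533     0.06845      0.1092
  Δ          -0.03995     0.01997     0.03995
  eq          0.01335     0.08842      0.1492
  solve Keq expr → x = 0.01997; check Q = 11.03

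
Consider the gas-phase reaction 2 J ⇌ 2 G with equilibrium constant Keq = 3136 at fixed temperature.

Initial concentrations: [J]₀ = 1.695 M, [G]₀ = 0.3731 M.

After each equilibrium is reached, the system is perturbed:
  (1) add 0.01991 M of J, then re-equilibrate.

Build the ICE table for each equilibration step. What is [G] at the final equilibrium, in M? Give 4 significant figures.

Q₀ = 0.04845 vs Keq = 3136 ⇒ Q<K, forward
Step 1:
                    J           G
  Initial       1.695      0.3731
  Change       -1.659       1.659
  Equil       0.03628       2.032
  solve Keq expr → x = 0.8294; check Q = 3136
Then add 0.01991 M of J.
Step 2:
                    J           G
  Initial     0.05619       2.032
  Change     -0.01956     0.01956
  Equil       0.03663       2.051
  solve Keq expr → x = 0.00978; check Q = 3136

[G]_eq = 2.051 M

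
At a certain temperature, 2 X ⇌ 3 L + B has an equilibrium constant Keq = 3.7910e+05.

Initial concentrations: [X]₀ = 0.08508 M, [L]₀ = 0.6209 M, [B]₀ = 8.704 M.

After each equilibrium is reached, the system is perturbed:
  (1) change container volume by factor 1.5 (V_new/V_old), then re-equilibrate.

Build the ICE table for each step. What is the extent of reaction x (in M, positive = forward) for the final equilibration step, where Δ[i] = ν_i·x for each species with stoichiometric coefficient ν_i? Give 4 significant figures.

Q₀ = 287.8 vs Keq = 3.7910e+05 ⇒ Q<K, forward
Step 1:
                  X         L         B
  init      0.08508    0.6209     8.704
  Δ          -0.082     0.123     0.041
  eq       0.003082    0.7439     8.745
  solve Keq expr → x = 0.041; check Q = 3.7910e+05
Then change container volume by factor 1.5 (V_new/V_old).
Step 2:
                  X         L         B
  init     0.002054    0.4959      5.83
  Δ       -6.8052e-04  0.001021 3.4026e-04
  eq       0.001374     0.497      5.83
  solve Keq expr → x = 3.4026e-04; check Q = 3.7910e+05

x = 3.4026e-04 M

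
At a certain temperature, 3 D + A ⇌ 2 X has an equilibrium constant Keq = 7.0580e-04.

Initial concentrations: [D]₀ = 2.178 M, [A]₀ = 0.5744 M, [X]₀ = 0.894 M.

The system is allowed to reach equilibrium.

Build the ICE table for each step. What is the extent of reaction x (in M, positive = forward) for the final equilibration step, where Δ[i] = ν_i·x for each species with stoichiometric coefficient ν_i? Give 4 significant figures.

Q₀ = 0.1347 vs Keq = 7.0580e-04 ⇒ Q>K, reverse
Step 1:
                    D           A           X
  I             2.178      0.5744       0.894
  C              1.11        0.37     -0.7401
  E             3.288      0.9444      0.1539
  solve Keq expr → x = -0.37; check Q = 7.0580e-04

x = -0.37 M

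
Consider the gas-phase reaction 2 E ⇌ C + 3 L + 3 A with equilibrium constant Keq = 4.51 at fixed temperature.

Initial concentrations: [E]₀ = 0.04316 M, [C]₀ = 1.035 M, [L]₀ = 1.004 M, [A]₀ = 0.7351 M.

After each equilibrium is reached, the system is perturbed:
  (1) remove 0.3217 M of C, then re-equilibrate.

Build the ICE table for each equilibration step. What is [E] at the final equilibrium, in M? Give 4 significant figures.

[E]_eq = 0.1392 M

Q₀ = 223.4 vs Keq = 4.51 ⇒ Q>K, reverse
Step 1:
                  E         C         L         A
  Initial   0.04316     1.035     1.004    0.7351
  Change     0.1105  -0.05525   -0.1658   -0.1658
  Equil      0.1537    0.9797    0.8382    0.5693
  solve Keq expr → x = -0.05525; check Q = 4.51
Then remove 0.3217 M of C.
Step 2:
                  E         C         L         A
  Initial    0.1537     0.658    0.8382    0.5693
  Change   -0.01448  0.007241   0.02172   0.02172
  Equil      0.1392    0.6653      0.86    0.5911
  solve Keq expr → x = 0.007241; check Q = 4.51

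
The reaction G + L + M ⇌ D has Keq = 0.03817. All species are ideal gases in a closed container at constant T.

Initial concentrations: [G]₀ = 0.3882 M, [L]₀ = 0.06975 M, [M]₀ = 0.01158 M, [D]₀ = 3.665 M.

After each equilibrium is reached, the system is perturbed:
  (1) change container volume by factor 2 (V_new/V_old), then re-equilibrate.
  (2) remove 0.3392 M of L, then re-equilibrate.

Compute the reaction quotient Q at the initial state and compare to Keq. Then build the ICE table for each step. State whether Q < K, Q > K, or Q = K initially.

Q₀ = 1.1689e+04; Q > K (proceeds reverse)

Q₀ = 1.1689e+04 vs Keq = 0.03817 ⇒ Q>K, reverse
Step 1:
                  G         L         M         D
  I          0.3882   0.06975   0.01158     3.665
  C           2.741     2.741     2.741    -2.741
  E           3.129     2.811     2.753     0.924
  solve Keq expr → x = -2.741; check Q = 0.03817
Then change container volume by factor 2 (V_new/V_old).
Step 2:
                  G         L         M         D
  I           1.565     1.405     1.376     0.462
  C          0.2692    0.2692    0.2692   -0.2692
  E           1.834     1.675     1.645    0.1929
  solve Keq expr → x = -0.2692; check Q = 0.03817
Then remove 0.3392 M of L.
Step 3:
                  G         L         M         D
  I           1.834     1.335     1.645    0.1929
  C          0.0301    0.0301    0.0301   -0.0301
  E           1.864     1.365     1.676    0.1628
  solve Keq expr → x = -0.0301; check Q = 0.03817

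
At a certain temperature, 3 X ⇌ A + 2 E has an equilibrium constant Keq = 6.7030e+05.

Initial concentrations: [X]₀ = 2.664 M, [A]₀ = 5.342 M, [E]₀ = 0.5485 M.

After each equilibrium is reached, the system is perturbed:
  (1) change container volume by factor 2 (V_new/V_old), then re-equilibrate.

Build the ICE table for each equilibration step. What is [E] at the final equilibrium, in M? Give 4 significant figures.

Q₀ = 0.08501 vs Keq = 6.7030e+05 ⇒ Q<K, forward
Step 1:
                  X         A         E
  Initial     2.664     5.342    0.5485
  Change     -2.627    0.8758     1.752
  Equil     0.03661     6.218       2.3
  solve Keq expr → x = 0.8758; check Q = 6.7030e+05
Then change container volume by factor 2 (V_new/V_old).
Step 2:
                  X         A         E
  Initial   0.01831     3.109      1.15
  Change          0         0         0
  Equil     0.01831     3.109      1.15
  solve Keq expr → x = 0; check Q = 6.7030e+05

[E]_eq = 1.15 M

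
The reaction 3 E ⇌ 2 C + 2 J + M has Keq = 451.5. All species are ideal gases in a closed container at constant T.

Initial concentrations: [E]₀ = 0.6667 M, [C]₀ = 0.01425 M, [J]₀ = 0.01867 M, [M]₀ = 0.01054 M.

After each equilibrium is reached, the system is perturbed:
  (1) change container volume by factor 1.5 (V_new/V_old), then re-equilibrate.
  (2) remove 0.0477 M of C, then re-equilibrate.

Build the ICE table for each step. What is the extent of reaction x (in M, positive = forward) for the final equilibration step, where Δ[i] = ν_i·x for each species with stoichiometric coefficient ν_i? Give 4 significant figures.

x = 4.8390e-04 M

Q₀ = 2.5175e-09 vs Keq = 451.5 ⇒ Q<K, forward
Step 1:
                    E           C           J           M
  I            0.6667     0.01425     0.01867     0.01054
  C             -0.64      0.4266      0.4266      0.2133
  E           0.02674      0.4409      0.4453      0.2239
  solve Keq expr → x = 0.2133; check Q = 451.5
Then change container volume by factor 1.5 (V_new/V_old).
Step 2:
                    E           C           J           M
  I           0.01782      0.2939      0.2969      0.1492
  C         -0.004016    0.002677    0.002677    0.001339
  E           0.01381      0.2966      0.2996      0.1506
  solve Keq expr → x = 0.001339; check Q = 451.5
Then remove 0.0477 M of C.
Step 3:
                    E           C           J           M
  I           0.01381      0.2489      0.2996      0.1506
  C         -0.001452  9.6779e-04  9.6779e-04  4.8390e-04
  E           0.01236      0.2499      0.3005      0.1511
  solve Keq expr → x = 4.8390e-04; check Q = 451.5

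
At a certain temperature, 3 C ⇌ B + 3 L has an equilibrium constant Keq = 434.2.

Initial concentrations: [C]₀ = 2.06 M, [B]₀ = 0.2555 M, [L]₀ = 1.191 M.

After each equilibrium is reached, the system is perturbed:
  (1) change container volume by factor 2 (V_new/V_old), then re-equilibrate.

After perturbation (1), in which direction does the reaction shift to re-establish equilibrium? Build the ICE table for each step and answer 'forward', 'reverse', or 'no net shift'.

Direction: forward

Q₀ = 0.04938 vs Keq = 434.2 ⇒ Q<K, forward
Step 1:
                  C         B         L
  init         2.06    0.2555     1.191
  Δ          -1.702    0.5673     1.702
  eq          0.358    0.8228     2.893
  solve Keq expr → x = 0.5673; check Q = 434.2
Then change container volume by factor 2 (V_new/V_old).
Step 2:
                  C         B         L
  init        0.179    0.4114     1.446
  Δ        -0.03248   0.01083   0.03248
  eq         0.1465    0.4222     1.479
  solve Keq expr → x = 0.01083; check Q = 434.2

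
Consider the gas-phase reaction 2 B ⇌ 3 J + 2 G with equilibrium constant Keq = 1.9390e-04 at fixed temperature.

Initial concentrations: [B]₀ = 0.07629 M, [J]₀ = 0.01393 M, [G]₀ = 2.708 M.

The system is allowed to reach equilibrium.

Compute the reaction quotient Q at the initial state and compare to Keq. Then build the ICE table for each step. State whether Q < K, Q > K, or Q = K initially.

Q₀ = 0.003406; Q > K (proceeds reverse)

Q₀ = 0.003406 vs Keq = 1.9390e-04 ⇒ Q>K, reverse
Step 1:
                   B          J          G
  init       0.07629    0.01393      2.708
  Δ         0.005538  -0.008307  -0.005538
  eq         0.08183   0.005623      2.702
  solve Keq expr → x = -0.002769; check Q = 1.9390e-04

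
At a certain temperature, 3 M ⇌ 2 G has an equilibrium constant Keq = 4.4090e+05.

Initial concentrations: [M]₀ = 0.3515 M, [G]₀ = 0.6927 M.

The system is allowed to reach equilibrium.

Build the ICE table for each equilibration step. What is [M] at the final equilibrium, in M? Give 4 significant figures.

[M]_eq = 0.01242 M

Q₀ = 11.05 vs Keq = 4.4090e+05 ⇒ Q<K, forward
Step 1:
                  M         G
  init       0.3515    0.6927
  Δ         -0.3391    0.2261
  eq        0.01242    0.9188
  solve Keq expr → x = 0.113; check Q = 4.4090e+05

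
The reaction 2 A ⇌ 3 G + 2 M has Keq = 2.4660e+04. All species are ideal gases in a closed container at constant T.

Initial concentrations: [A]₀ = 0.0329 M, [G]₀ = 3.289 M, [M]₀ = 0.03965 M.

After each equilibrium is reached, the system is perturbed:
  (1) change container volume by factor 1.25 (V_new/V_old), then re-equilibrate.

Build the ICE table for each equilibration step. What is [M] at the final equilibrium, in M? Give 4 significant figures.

[M]_eq = 0.05647 M

Q₀ = 51.68 vs Keq = 2.4660e+04 ⇒ Q<K, forward
Step 1:
                   A          G          M
  Initial     0.0329      3.289    0.03965
  Change    -0.03019    0.04529    0.03019
  Equil     0.002708      3.334    0.06984
  solve Keq expr → x = 0.0151; check Q = 2.4660e+04
Then change container volume by factor 1.25 (V_new/V_old).
Step 2:
                   A          G          M
  Initial   0.002166      2.667    0.05587
  Change  -5.9881e-04 8.9822e-04 5.9881e-04
  Equil     0.001567      2.668    0.05647
  solve Keq expr → x = 2.9941e-04; check Q = 2.4660e+04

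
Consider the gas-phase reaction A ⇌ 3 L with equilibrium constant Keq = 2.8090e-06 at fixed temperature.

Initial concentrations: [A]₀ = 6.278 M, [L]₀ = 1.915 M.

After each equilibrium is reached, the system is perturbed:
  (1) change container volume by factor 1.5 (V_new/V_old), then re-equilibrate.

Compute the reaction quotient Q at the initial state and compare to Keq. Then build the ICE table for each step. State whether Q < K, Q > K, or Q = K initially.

Q₀ = 1.119; Q > K (proceeds reverse)

Q₀ = 1.119 vs Keq = 2.8090e-06 ⇒ Q>K, reverse
Step 1:
                   A          L
  I            6.278      1.915
  C           0.6294     -1.888
  E            6.907    0.02687
  solve Keq expr → x = -0.6294; check Q = 2.8090e-06
Then change container volume by factor 1.5 (V_new/V_old).
Step 2:
                   A          L
  I            4.605    0.01791
  C        -0.001852   0.005557
  E            4.603    0.02347
  solve Keq expr → x = 0.001852; check Q = 2.8090e-06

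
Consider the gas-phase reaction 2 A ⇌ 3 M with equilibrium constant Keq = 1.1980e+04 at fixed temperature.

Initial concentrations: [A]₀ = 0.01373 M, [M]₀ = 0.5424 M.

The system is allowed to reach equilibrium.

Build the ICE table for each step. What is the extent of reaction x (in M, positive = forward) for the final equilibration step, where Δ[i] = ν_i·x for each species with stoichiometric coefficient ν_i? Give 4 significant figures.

x = 0.004965 M

Q₀ = 846.5 vs Keq = 1.1980e+04 ⇒ Q<K, forward
Step 1:
                   A          M
  I          0.01373     0.5424
  C        -0.009929    0.01489
  E         0.003801     0.5573
  solve Keq expr → x = 0.004965; check Q = 1.1980e+04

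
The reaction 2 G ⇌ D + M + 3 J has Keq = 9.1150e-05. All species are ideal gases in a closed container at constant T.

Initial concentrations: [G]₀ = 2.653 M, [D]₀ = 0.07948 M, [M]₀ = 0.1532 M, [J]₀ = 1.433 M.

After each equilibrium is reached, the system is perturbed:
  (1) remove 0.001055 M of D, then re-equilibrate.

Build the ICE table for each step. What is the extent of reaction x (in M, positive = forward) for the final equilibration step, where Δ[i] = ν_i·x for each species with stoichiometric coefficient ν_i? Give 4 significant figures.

Q₀ = 0.005091 vs Keq = 9.1150e-05 ⇒ Q>K, reverse
Step 1:
                  G         D         M         J
  Initial     2.653   0.07948    0.1532     1.433
  Change     0.1487  -0.07436  -0.07436   -0.2231
  Equil       2.802  0.005123   0.07884      1.21
  solve Keq expr → x = -0.07436; check Q = 9.1150e-05
Then remove 0.001055 M of D.
Step 2:
                  G         D         M         J
  Initial     2.802  0.004068   0.07884      1.21
  Change  -0.001903 9.5143e-04 9.5143e-04  0.002854
  Equil         2.8   0.00502   0.07979     1.213
  solve Keq expr → x = 9.5143e-04; check Q = 9.1150e-05

x = 9.5143e-04 M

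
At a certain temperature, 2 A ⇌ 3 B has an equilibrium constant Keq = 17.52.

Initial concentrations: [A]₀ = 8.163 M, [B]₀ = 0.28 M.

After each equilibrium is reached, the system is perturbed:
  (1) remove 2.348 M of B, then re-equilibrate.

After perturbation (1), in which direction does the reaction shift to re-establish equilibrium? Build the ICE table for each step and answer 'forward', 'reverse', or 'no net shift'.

Direction: forward

Q₀ = 3.2944e-04 vs Keq = 17.52 ⇒ Q<K, forward
Step 1:
                  A         B
  I           8.163      0.28
  C          -4.171     6.256
  E           3.992     6.536
  solve Keq expr → x = 2.085; check Q = 17.52
Then remove 2.348 M of B.
Step 2:
                  A         B
  I           3.992     4.188
  C         -0.8905     1.336
  E           3.102     5.524
  solve Keq expr → x = 0.4453; check Q = 17.52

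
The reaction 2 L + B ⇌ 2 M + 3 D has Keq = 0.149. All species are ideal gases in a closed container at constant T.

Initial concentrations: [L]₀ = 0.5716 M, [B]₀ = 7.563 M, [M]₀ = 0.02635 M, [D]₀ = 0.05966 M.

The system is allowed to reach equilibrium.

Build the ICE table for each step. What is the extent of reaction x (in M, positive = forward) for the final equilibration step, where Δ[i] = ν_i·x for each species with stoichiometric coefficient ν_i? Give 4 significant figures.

x = 0.1895 M

Q₀ = 5.9667e-08 vs Keq = 0.149 ⇒ Q<K, forward
Step 1:
                    L           B           M           D
  I            0.5716       7.563     0.02635     0.05966
  C            -0.379     -0.1895       0.379      0.5685
  E            0.1926       7.373      0.4054      0.6282
  solve Keq expr → x = 0.1895; check Q = 0.149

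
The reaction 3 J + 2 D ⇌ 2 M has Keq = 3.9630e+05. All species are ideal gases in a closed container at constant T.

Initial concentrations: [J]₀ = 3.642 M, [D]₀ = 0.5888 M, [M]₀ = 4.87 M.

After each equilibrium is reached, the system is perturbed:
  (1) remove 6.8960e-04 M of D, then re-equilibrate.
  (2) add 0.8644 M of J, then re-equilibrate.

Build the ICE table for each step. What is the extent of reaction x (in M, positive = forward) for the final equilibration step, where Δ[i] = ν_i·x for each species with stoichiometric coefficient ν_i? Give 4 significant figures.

Q₀ = 1.416 vs Keq = 3.9630e+05 ⇒ Q<K, forward
Step 1:
                    J           D           M
  init          3.642      0.5888        4.87
  Δ           -0.8804     -0.5869      0.5869
  eq            2.762    0.001889       5.457
  solve Keq expr → x = 0.2935; check Q = 3.9630e+05
Then remove 6.8960e-04 M of D.
Step 2:
                    J           D           M
  init          2.762    0.001199       5.457
  Δ          0.001032  6.8830e-04 -6.8830e-04
  eq            2.763    0.001888       5.456
  solve Keq expr → x = -3.4415e-04; check Q = 3.9630e+05
Then add 0.8644 M of J.
Step 3:
                    J           D           M
  init          3.627    0.001888       5.456
  Δ       -9.4822e-04 -6.3214e-04  6.3214e-04
  eq            3.626    0.001255       5.457
  solve Keq expr → x = 3.1607e-04; check Q = 3.9630e+05

x = 3.1607e-04 M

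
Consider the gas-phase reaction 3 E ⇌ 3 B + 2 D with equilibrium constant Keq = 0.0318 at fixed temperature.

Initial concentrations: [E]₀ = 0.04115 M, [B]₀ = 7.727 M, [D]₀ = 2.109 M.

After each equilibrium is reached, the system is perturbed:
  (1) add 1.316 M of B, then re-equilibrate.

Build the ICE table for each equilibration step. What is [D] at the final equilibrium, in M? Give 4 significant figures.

Q₀ = 2.9449e+07 vs Keq = 0.0318 ⇒ Q>K, reverse
Step 1:
                   E          B          D
  init       0.04115      7.727      2.109
  Δ            3.023     -3.023     -2.015
  eq           3.064      4.704    0.09374
  solve Keq expr → x = -1.008; check Q = 0.0318
Then add 1.316 M of B.
Step 2:
                   E          B          D
  init         3.064       6.02    0.09374
  Δ          0.04054   -0.04054   -0.02703
  eq           3.105       5.98    0.06671
  solve Keq expr → x = -0.01351; check Q = 0.0318

[D]_eq = 0.06671 M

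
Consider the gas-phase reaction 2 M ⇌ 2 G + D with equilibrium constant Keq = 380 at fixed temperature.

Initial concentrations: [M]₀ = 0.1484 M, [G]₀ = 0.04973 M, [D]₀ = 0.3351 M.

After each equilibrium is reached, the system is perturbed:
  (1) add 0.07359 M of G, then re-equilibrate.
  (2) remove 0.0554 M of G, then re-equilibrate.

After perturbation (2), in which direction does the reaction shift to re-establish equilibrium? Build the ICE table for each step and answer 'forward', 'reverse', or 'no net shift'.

Q₀ = 0.03763 vs Keq = 380 ⇒ Q<K, forward
Step 1:
                   M          G          D
  I           0.1484    0.04973     0.3351
  C          -0.1421     0.1421    0.07106
  E         0.006272     0.1919     0.4062
  solve Keq expr → x = 0.07106; check Q = 380
Then add 0.07359 M of G.
Step 2:
                   M          G          D
  I         0.006272     0.2654     0.4062
  C         0.002318  -0.002318  -0.001159
  E          0.00859     0.2631      0.405
  solve Keq expr → x = -0.001159; check Q = 380
Then remove 0.0554 M of G.
Step 3:
                   M          G          D
  I          0.00859     0.2077      0.405
  C        -0.001744   0.001744 8.7216e-04
  E         0.006846     0.2095     0.4059
  solve Keq expr → x = 8.7216e-04; check Q = 380

Direction: forward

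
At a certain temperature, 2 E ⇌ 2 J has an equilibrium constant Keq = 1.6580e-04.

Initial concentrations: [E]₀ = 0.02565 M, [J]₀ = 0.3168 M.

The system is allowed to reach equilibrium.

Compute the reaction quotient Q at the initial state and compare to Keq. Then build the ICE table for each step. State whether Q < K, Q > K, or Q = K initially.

Q₀ = 152.5; Q > K (proceeds reverse)

Q₀ = 152.5 vs Keq = 1.6580e-04 ⇒ Q>K, reverse
Step 1:
                    E           J
  init        0.02565      0.3168
  Δ            0.3124     -0.3124
  eq           0.3381    0.004353
  solve Keq expr → x = -0.1562; check Q = 1.6580e-04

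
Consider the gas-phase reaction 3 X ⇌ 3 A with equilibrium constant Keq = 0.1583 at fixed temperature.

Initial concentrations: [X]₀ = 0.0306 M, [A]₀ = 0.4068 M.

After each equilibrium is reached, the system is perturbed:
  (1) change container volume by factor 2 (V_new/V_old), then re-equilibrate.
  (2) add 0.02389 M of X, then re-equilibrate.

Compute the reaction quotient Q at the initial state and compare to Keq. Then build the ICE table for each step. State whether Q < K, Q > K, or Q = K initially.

Q₀ = 2350; Q > K (proceeds reverse)

Q₀ = 2350 vs Keq = 0.1583 ⇒ Q>K, reverse
Step 1:
                    X           A
  Initial      0.0306      0.4068
  Change       0.2533     -0.2533
  Equil        0.2839      0.1535
  solve Keq expr → x = -0.08442; check Q = 0.1583
Then change container volume by factor 2 (V_new/V_old).
Step 2:
                    X           A
  Initial      0.1419     0.07677
  Change            0           0
  Equil        0.1419     0.07677
  solve Keq expr → x = 0; check Q = 0.1583
Then add 0.02389 M of X.
Step 3:
                    X           A
  Initial      0.1658     0.07677
  Change    -0.008387    0.008387
  Equil        0.1574     0.08516
  solve Keq expr → x = 0.002796; check Q = 0.1583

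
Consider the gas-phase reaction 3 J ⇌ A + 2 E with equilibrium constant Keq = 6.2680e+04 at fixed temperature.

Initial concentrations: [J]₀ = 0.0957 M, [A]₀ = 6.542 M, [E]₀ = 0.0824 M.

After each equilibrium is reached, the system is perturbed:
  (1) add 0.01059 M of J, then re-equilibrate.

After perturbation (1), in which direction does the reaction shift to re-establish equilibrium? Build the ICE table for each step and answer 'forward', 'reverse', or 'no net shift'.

Q₀ = 50.68 vs Keq = 6.2680e+04 ⇒ Q<K, forward
Step 1:
                    J           A           E
  I            0.0957       6.542      0.0824
  C          -0.08312     0.02771     0.05541
  E           0.01258        6.57      0.1378
  solve Keq expr → x = 0.02771; check Q = 6.2680e+04
Then add 0.01059 M of J.
Step 2:
                    J           A           E
  I           0.02317        6.57      0.1378
  C          -0.01018    0.003393    0.006785
  E           0.01299       6.573      0.1446
  solve Keq expr → x = 0.003393; check Q = 6.2680e+04

Direction: forward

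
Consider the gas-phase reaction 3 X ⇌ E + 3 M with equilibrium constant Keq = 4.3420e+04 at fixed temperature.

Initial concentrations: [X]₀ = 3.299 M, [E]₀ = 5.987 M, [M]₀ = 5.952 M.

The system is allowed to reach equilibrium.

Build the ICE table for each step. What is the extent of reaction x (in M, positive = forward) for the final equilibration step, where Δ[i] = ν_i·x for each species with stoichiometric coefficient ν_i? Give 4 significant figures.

Q₀ = 35.16 vs Keq = 4.3420e+04 ⇒ Q<K, forward
Step 1:
                  X         E         M
  Initial     3.299     5.987     5.952
  Change     -2.823     0.941     2.823
  Equil      0.4759     6.928     8.775
  solve Keq expr → x = 0.941; check Q = 4.3420e+04

x = 0.941 M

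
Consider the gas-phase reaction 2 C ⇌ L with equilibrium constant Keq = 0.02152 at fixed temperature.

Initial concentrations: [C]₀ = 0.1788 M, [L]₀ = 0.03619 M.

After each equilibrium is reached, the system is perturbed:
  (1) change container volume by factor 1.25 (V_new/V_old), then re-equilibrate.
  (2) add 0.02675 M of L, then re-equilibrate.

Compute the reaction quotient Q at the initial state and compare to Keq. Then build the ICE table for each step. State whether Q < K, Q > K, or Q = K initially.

Q₀ = 1.132; Q > K (proceeds reverse)

Q₀ = 1.132 vs Keq = 0.02152 ⇒ Q>K, reverse
Step 1:
                  C         L
  I          0.1788   0.03619
  C         0.06972  -0.03486
  E          0.2485  0.001329
  solve Keq expr → x = -0.03486; check Q = 0.02152
Then change container volume by factor 1.25 (V_new/V_old).
Step 2:
                  C         L
  I          0.1988  0.001063
  C       4.1816e-04 -2.0908e-04
  E          0.1992 8.5423e-04
  solve Keq expr → x = -2.0908e-04; check Q = 0.02152
Then add 0.02675 M of L.
Step 3:
                  C         L
  I          0.1992    0.0276
  C         0.05248  -0.02624
  E          0.2517  0.001364
  solve Keq expr → x = -0.02624; check Q = 0.02152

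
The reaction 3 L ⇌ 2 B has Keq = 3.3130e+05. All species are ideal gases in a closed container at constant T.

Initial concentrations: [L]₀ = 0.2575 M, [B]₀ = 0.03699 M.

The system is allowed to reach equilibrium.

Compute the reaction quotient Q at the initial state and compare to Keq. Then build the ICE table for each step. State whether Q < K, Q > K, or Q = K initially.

Q₀ = 0.08014 vs Keq = 3.3130e+05 ⇒ Q<K, forward
Step 1:
                  L         B
  Initial    0.2575   0.03699
  Change    -0.2525    0.1683
  Equil    0.005029    0.2053
  solve Keq expr → x = 0.08416; check Q = 3.3130e+05

Q₀ = 0.08014; Q < K (proceeds forward)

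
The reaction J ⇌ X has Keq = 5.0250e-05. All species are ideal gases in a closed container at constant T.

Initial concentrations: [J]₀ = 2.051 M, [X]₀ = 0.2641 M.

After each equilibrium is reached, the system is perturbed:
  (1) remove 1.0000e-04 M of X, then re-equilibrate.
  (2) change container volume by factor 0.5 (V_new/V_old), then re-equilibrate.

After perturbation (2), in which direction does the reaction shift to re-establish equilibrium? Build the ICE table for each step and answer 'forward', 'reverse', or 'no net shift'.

Q₀ = 0.1288 vs Keq = 5.0250e-05 ⇒ Q>K, reverse
Step 1:
                   J          X
  I            2.051     0.2641
  C            0.264     -0.264
  E            2.315 1.1633e-04
  solve Keq expr → x = -0.264; check Q = 5.0250e-05
Then remove 1.0000e-04 M of X.
Step 2:
                   J          X
  I            2.315 1.6328e-05
  C       -9.9995e-05 9.9995e-05
  E            2.315 1.1632e-04
  solve Keq expr → x = 9.9995e-05; check Q = 5.0250e-05
Then change container volume by factor 0.5 (V_new/V_old).
Step 3:
                   J          X
  I             4.63 2.3265e-04
  C                0          0
  E             4.63 2.3265e-04
  solve Keq expr → x = 0; check Q = 5.0250e-05

Direction: no net shift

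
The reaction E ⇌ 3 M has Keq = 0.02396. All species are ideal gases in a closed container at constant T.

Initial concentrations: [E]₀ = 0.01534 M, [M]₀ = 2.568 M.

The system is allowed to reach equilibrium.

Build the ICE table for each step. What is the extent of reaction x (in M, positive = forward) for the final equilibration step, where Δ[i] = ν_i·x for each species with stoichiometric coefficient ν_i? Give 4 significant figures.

x = -0.7674 M

Q₀ = 1104 vs Keq = 0.02396 ⇒ Q>K, reverse
Step 1:
                  E         M
  Initial   0.01534     2.568
  Change     0.7674    -2.302
  Equil      0.7828    0.2657
  solve Keq expr → x = -0.7674; check Q = 0.02396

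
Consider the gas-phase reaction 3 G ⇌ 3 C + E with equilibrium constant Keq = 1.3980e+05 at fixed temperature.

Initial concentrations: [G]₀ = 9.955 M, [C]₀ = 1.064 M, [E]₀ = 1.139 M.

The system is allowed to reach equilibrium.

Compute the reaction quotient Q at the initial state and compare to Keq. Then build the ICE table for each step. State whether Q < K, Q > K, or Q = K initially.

Q₀ = 0.001391 vs Keq = 1.3980e+05 ⇒ Q<K, forward
Step 1:
                  G         C         E
  Initial     9.955     1.064     1.139
  Change     -9.619     9.619     3.206
  Equil      0.3359     10.68     4.345
  solve Keq expr → x = 3.206; check Q = 1.3980e+05

Q₀ = 0.001391; Q < K (proceeds forward)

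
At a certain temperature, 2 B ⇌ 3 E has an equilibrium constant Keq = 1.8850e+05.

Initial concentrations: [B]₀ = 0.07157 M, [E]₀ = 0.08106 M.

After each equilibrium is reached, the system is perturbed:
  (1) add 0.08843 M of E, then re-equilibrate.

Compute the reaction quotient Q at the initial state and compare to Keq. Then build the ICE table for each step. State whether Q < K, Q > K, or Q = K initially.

Q₀ = 0.104 vs Keq = 1.8850e+05 ⇒ Q<K, forward
Step 1:
                    B           E
  Initial     0.07157     0.08106
  Change     -0.07138      0.1071
  Equil    1.8795e-04      0.1881
  solve Keq expr → x = 0.03569; check Q = 1.8850e+05
Then add 0.08843 M of E.
Step 2:
                    B           E
  Initial  1.8795e-04      0.2766
  Change   1.4664e-04 -2.1997e-04
  Equil    3.3459e-04      0.2763
  solve Keq expr → x = -7.3322e-05; check Q = 1.8850e+05

Q₀ = 0.104; Q < K (proceeds forward)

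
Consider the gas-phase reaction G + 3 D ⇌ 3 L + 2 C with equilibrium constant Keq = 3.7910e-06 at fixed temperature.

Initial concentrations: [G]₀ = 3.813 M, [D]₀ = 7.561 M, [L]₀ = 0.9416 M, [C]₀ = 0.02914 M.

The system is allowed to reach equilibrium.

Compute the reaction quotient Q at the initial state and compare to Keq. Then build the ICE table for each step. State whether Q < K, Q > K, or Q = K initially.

Q₀ = 4.3010e-07; Q < K (proceeds forward)

Q₀ = 4.3010e-07 vs Keq = 3.7910e-06 ⇒ Q<K, forward
Step 1:
                   G          D          L          C
  init         3.813      7.561     0.9416    0.02914
  Δ         -0.02357   -0.07072    0.07072    0.04714
  eq           3.789       7.49      1.012    0.07628
  solve Keq expr → x = 0.02357; check Q = 3.7910e-06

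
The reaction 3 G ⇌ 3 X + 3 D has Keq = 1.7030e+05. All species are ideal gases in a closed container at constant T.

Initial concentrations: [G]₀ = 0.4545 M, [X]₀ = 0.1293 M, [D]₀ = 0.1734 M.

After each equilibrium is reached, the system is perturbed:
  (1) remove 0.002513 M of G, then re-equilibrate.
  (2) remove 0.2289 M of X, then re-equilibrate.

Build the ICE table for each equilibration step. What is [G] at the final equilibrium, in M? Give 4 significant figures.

Q₀ = 1.2004e-04 vs Keq = 1.7030e+05 ⇒ Q<K, forward
Step 1:
                  G         X         D
  init       0.4545    0.1293    0.1734
  Δ          -0.448     0.448     0.448
  eq       0.006473    0.5773    0.6214
  solve Keq expr → x = 0.1493; check Q = 1.7030e+05
Then remove 0.002513 M of G.
Step 2:
                  G         X         D
  init      0.00396    0.5773    0.6214
  Δ         0.00246  -0.00246  -0.00246
  eq       0.006419    0.5749     0.619
  solve Keq expr → x = -8.1997e-04; check Q = 1.7030e+05
Then remove 0.2289 M of X.
Step 3:
                  G         X         D
  init     0.006419     0.346     0.619
  Δ       -0.002512  0.002512  0.002512
  eq       0.003907    0.3485    0.6215
  solve Keq expr → x = 8.3741e-04; check Q = 1.7030e+05

[G]_eq = 0.003907 M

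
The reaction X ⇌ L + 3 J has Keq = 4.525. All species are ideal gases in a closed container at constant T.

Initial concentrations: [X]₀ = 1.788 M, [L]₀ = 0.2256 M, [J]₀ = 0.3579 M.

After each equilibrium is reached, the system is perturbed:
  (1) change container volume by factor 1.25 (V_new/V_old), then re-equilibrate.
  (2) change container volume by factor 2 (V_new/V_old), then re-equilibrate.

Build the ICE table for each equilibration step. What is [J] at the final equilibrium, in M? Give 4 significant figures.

[J]_eq = 1.389 M

Q₀ = 0.005784 vs Keq = 4.525 ⇒ Q<K, forward
Step 1:
                    X           L           J
  Initial       1.788      0.2256      0.3579
  Change      -0.5328      0.5328       1.599
  Equil         1.255      0.7584       1.956
  solve Keq expr → x = 0.5328; check Q = 4.525
Then change container volume by factor 1.25 (V_new/V_old).
Step 2:
                    X           L           J
  Initial       1.004      0.6068       1.565
  Change     -0.08461     0.08461      0.2538
  Equil        0.9195      0.6914       1.819
  solve Keq expr → x = 0.08461; check Q = 4.525
Then change container volume by factor 2 (V_new/V_old).
Step 3:
                    X           L           J
  Initial      0.4598      0.3457      0.9095
  Change        -0.16        0.16        0.48
  Equil        0.2998      0.5057       1.389
  solve Keq expr → x = 0.16; check Q = 4.525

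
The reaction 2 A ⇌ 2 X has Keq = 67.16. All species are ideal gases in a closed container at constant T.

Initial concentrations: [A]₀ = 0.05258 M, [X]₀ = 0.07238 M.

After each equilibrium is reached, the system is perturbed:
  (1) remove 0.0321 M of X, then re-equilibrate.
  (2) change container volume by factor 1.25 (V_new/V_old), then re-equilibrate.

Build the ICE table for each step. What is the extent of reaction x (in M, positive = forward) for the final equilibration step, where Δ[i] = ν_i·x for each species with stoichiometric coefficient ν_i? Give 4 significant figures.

Q₀ = 1.895 vs Keq = 67.16 ⇒ Q<K, forward
Step 1:
                    A           X
  init        0.05258     0.07238
  Δ          -0.03899     0.03899
  eq          0.01359      0.1114
  solve Keq expr → x = 0.0195; check Q = 67.16
Then remove 0.0321 M of X.
Step 2:
                    A           X
  init        0.01359     0.07927
  Δ         -0.003491    0.003491
  eq           0.0101     0.08276
  solve Keq expr → x = 0.001745; check Q = 67.16
Then change container volume by factor 1.25 (V_new/V_old).
Step 3:
                    A           X
  init       0.008079     0.06621
  Δ                 0           0
  eq         0.008079     0.06621
  solve Keq expr → x = 0; check Q = 67.16

x = 0 M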